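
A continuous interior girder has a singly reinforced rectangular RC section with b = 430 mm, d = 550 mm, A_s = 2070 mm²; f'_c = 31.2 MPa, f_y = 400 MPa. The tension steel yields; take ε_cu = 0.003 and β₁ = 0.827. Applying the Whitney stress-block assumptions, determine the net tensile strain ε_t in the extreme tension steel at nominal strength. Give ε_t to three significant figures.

ε_t ≈ 0.0158

a = A_s f_y/(0.85 f'_c b) = 72.61 mm.
β₁ = 0.827, so c = a/β₁ = 72.61/0.827 = 87.80 mm.
From the linear strain diagram with ε_cu = 0.003: ε_t = 0.003 (d − c)/c = 0.003 × (550 − 87.80)/87.80 = 0.0158.
Since ε_t ≥ 0.005, the section is tension-controlled.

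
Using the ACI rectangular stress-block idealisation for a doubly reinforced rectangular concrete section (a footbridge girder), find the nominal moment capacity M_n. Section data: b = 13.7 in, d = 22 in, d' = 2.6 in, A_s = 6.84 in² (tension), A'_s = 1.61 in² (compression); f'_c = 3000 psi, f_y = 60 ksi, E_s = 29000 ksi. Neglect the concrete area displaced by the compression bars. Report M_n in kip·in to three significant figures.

M_n ≈ 7370 kip·in

Assume both steels yield.
a = (A_s − A'_s) f_y/(0.85 f'_c b) = (6.84 − 1.61) × 60/(0.85 × 3 × 13.7) = 8.982 in.
c = a/β₁ = 8.982/0.85 = 10.567 in; ε'_s = 0.003(c − d')/c = 0.0023 ≥ ε_y = 0.0021, so the compression steel yields.
M_n = (A_s − A'_s) f_y (d − a/2) + A'_s f_y (d − d') = 313.8 × (22 − 4.491) + 96.6 × (22 − 2.6) = 5494.3 + 1874.0 = 7368.3 kip·in.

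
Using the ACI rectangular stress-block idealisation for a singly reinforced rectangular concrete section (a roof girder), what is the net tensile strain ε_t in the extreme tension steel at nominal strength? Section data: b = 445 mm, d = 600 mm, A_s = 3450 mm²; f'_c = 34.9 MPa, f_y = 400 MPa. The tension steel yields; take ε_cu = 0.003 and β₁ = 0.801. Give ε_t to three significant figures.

a = A_s f_y/(0.85 f'_c b) = 104.54 mm.
β₁ = 0.801, so c = a/β₁ = 104.54/0.801 = 130.51 mm.
From the linear strain diagram with ε_cu = 0.003: ε_t = 0.003 (d − c)/c = 0.003 × (600 − 130.51)/130.51 = 0.0108.
Since ε_t ≥ 0.005, the section is tension-controlled.

ε_t ≈ 0.0108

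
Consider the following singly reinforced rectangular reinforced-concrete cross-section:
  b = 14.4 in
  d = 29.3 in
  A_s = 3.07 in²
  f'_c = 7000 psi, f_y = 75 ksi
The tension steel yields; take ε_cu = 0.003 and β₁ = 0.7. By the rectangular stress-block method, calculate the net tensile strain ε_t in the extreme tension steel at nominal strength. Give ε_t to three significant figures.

a = A_s f_y/(0.85 f'_c b) = 2.687 in.
β₁ = 0.7, so c = a/β₁ = 2.687/0.7 = 3.839 in.
From the linear strain diagram with ε_cu = 0.003: ε_t = 0.003 (d − c)/c = 0.003 × (29.3 − 3.839)/3.839 = 0.0199.
Since ε_t ≥ 0.005, the section is tension-controlled.

ε_t ≈ 0.0199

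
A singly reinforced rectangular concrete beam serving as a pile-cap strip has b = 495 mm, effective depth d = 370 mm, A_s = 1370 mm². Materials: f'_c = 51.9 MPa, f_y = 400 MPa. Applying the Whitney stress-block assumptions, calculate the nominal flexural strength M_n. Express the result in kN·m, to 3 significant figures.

T = A_s f_y = 1370 × 400 = 548000 N = 548 kN.
From C = T: a = T/(0.85 f'_c b) = 548000/(0.85 × 51.9 × 495) = 25.10 mm.
M_n = T(d − a/2) = 548 kN × (370 − 12.55) mm = 195.88 kN·m.

M_n ≈ 196 kN·m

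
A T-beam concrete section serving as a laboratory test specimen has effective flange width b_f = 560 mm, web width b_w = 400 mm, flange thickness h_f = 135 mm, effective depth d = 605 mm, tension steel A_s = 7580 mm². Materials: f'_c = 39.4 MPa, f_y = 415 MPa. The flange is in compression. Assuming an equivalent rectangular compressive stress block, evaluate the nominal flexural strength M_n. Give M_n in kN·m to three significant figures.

M_n ≈ 1640 kN·m

Tension: T = A_s f_y = 7580 × 415 = 3145700 N.
Try a within the flange: a = T/(0.85 f'_c b_f) = 3145700/(0.85 × 39.4 × 560) = 167.73 mm.
a = 167.73 > h_f = 135 mm: the block extends into the web. Split into flange-overhang and web parts.
C_f = 0.85 f'_c (b_f − b_w) h_f = 0.85 × 39.4 × (560 − 400) × 135 = 723384 N.
Remaining web compression depth: a_w = (T − C_f)/(0.85 f'_c b_w) = (3145700 − 723384)/(0.85 × 39.4 × 400) = 180.82 mm.
M_n = C_f(d − h_f/2) + (T − C_f)(d − a_w/2) = 723384 × (605 − 67.5) + 2422316 × (605 − 90.41) = 388.82 + 1246.50 = 1635.32 × 10⁶ N·mm.
M_n = 1635.32 kN·m.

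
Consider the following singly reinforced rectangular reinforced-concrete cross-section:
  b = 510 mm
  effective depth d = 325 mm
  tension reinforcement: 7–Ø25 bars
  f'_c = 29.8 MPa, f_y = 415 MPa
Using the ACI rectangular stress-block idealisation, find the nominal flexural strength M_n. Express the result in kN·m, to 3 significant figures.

M_n ≈ 385 kN·m

A_s = 7 × 491 = 3437 mm².
T = A_s f_y = 3437 × 415 = 1426355 N = 1426.355 kN.
From C = T: a = T/(0.85 f'_c b) = 1426355/(0.85 × 29.8 × 510) = 110.41 mm.
M_n = T(d − a/2) = 1426.355 kN × (325 − 55.205) mm = 384.82 kN·m.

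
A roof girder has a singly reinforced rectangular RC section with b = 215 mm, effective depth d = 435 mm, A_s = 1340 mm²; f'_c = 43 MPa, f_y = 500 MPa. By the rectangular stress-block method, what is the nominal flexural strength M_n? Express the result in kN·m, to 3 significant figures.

M_n ≈ 263 kN·m

T = A_s f_y = 1340 × 500 = 670000 N = 670 kN.
From C = T: a = T/(0.85 f'_c b) = 670000/(0.85 × 43 × 215) = 85.26 mm.
M_n = T(d − a/2) = 670 kN × (435 − 42.63) mm = 262.89 kN·m.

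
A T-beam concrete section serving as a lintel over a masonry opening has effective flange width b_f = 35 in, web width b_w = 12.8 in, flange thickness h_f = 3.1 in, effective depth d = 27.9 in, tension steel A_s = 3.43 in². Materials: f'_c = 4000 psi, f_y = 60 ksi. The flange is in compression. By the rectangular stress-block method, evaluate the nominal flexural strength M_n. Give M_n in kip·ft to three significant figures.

M_n ≈ 464 kip·ft

Tension: T = A_s f_y = 3.43 × 60 = 205.8 kips.
Try a within the flange: a = T/(0.85 f'_c b_f) = 205.8/(0.85 × 4 × 35) = 1.729 in.
Since a = 1.729 ≤ h_f = 3.1 in, the stress block lies entirely in the flange; analyse as a rectangular beam of width b_f.
M_n = T(d − a/2) = 205.8 × (27.9 − 0.8645) = 5563.9 kip·in.
M_n = 5563.9/12 = 463.66 kip·ft.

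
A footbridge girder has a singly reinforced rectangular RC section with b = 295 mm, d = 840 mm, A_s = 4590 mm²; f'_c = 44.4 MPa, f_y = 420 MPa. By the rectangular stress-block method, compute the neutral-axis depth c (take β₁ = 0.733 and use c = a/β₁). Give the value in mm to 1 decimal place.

T = A_s f_y = 4590 × 420 = 1927800 N = 1927.8 kN.
Setting C = 0.85 f'_c a b equal to T: a = 1927800/(0.85 × 44.4 × 295) = 173.156 mm.
With β₁ = 0.733, c = a/β₁ = 173.156/0.733 = 236.2 mm.

c ≈ 236.2 mm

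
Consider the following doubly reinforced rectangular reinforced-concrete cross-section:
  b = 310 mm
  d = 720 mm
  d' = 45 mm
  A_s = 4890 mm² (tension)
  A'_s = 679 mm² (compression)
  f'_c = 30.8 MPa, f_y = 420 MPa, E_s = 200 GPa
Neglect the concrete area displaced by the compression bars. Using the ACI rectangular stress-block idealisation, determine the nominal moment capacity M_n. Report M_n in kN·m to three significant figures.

Assume both tension and compression steel yield.
Net tension couple steel: A_s − A'_s = 4211 mm².
a = (A_s − A'_s) f_y / (0.85 f'_c b) = 1768620/(0.85 × 30.8 × 310) = 217.92 mm.
c = a/β₁ = 217.92/0.83 = 262.55 mm; ε'_s = 0.003(c − d')/c = 0.0025 ≥ f_y/E_s = 0.0021, so compression steel does yield.
M_n = (A_s − A'_s) f_y (d − a/2) + A'_s f_y (d − d') = [1768620 × (720 − 108.96) + 285180 × (720 − 45)] × 10⁻⁶ = 1080.70 + 192.50 = 1273.20 kN·m.

M_n ≈ 1270 kN·m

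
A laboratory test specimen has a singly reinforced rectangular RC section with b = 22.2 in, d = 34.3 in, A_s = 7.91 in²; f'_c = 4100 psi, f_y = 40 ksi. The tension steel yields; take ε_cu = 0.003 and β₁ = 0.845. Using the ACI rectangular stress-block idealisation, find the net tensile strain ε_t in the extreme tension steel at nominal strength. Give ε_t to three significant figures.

ε_t ≈ 0.0183

a = A_s f_y/(0.85 f'_c b) = 4.090 in.
β₁ = 0.845, so c = a/β₁ = 4.090/0.845 = 4.840 in.
From the linear strain diagram with ε_cu = 0.003: ε_t = 0.003 (d − c)/c = 0.003 × (34.3 − 4.840)/4.840 = 0.0183.
Since ε_t ≥ 0.005, the section is tension-controlled.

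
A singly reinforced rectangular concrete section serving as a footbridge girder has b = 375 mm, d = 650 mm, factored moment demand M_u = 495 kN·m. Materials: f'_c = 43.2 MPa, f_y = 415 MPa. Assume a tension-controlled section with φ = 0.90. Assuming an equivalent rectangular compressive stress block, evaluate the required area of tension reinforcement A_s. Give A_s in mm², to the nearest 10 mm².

M_n = M_u/φ = 495/0.90 = 550 kN·m.
With M_n = 0.85 f'_c a b (d − a/2), solve the quadratic for a:
a = d − √(d² − 2M_n/(0.85 f'_c b)) = 650 − √(650² − 2 × 550×10⁶/(0.85 × 43.2 × 375)) = 64.67 mm.
A_s = 0.85 f'_c a b / f_y = 0.85 × 43.2 × 64.67 × 375 / 415 = 2145.8 mm².

A_s ≈ 2150 mm²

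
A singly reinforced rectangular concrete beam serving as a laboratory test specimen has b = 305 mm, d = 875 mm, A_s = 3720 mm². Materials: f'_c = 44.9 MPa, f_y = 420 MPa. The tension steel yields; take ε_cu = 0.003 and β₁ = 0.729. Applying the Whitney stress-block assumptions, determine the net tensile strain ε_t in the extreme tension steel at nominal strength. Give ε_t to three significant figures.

a = A_s f_y/(0.85 f'_c b) = 134.22 mm.
β₁ = 0.729, so c = a/β₁ = 134.22/0.729 = 184.12 mm.
From the linear strain diagram with ε_cu = 0.003: ε_t = 0.003 (d − c)/c = 0.003 × (875 − 184.12)/184.12 = 0.0113.
Since ε_t ≥ 0.005, the section is tension-controlled.

ε_t ≈ 0.0113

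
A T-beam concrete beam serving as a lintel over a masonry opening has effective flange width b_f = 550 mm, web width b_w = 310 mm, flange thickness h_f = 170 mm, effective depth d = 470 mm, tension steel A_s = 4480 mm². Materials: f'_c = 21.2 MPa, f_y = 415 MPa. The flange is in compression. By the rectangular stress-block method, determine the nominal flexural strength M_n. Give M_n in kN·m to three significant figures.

Tension: T = A_s f_y = 4480 × 415 = 1859200 N.
Try a within the flange: a = T/(0.85 f'_c b_f) = 1859200/(0.85 × 21.2 × 550) = 187.59 mm.
a = 187.59 > h_f = 170 mm: the block extends into the web. Split into flange-overhang and web parts.
C_f = 0.85 f'_c (b_f − b_w) h_f = 0.85 × 21.2 × (550 − 310) × 170 = 735216 N.
Remaining web compression depth: a_w = (T − C_f)/(0.85 f'_c b_w) = (1859200 − 735216)/(0.85 × 21.2 × 310) = 201.21 mm.
M_n = C_f(d − h_f/2) + (T − C_f)(d − a_w/2) = 735216 × (470 − 85) + 1123984 × (470 − 100.605) = 283.06 + 415.19 = 698.25 × 10⁶ N·mm.
M_n = 698.25 kN·m.

M_n ≈ 698 kN·m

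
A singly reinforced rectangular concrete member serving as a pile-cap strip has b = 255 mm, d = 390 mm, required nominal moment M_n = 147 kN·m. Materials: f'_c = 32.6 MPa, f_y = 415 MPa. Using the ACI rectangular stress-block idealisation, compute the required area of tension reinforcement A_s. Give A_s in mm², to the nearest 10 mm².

With M_n = 0.85 f'_c a b (d − a/2), solve the quadratic for a:
a = d − √(d² − 2M_n/(0.85 f'_c b)) = 390 − √(390² − 2 × 147×10⁶/(0.85 × 32.6 × 255)) = 57.60 mm.
A_s = 0.85 f'_c a b / f_y = 0.85 × 32.6 × 57.60 × 255 / 415 = 980.7 mm².

A_s ≈ 980 mm²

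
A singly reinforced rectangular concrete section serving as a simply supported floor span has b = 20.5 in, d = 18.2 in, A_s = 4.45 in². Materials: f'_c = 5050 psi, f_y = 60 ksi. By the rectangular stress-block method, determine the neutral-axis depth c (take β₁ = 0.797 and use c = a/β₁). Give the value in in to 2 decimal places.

c ≈ 3.81 in

T = A_s f_y = 4.45 × 60 = 267 kips.
a = T/(0.85 f'_c b) = 267/(0.85 × 5.05 × 20.5) = 3.0342 in.
With β₁ = 0.797, c = a/β₁ = 3.0342/0.797 = 3.81 in.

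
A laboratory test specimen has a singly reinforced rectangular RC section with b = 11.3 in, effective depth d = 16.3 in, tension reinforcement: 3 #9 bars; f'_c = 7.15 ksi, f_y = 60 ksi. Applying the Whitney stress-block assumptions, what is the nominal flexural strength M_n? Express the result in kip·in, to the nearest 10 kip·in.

M_n ≈ 2700 kip·in

A_s = 3 × 1 = 3 in².
T = A_s f_y = 3 × 60 = 180 kips.
a = T/(0.85 f'_c b) = 180/(0.85 × 7.15 × 11.3) = 2.621 in.
M_n = T(d − a/2) = 180 × (16.3 − 1.3105) = 2698.1 kip·in.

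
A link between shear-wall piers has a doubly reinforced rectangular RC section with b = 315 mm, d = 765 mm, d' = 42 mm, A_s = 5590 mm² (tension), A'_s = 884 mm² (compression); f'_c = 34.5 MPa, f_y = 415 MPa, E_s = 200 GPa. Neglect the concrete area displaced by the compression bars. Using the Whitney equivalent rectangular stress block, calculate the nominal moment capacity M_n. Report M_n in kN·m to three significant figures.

M_n ≈ 1550 kN·m

Assume both tension and compression steel yield.
Net tension couple steel: A_s − A'_s = 4706 mm².
a = (A_s − A'_s) f_y / (0.85 f'_c b) = 1952990/(0.85 × 34.5 × 315) = 211.42 mm.
c = a/β₁ = 211.42/0.804 = 262.96 mm; ε'_s = 0.003(c − d')/c = 0.0025 ≥ f_y/E_s = 0.0021, so compression steel does yield.
M_n = (A_s − A'_s) f_y (d − a/2) + A'_s f_y (d − d') = [1952990 × (765 − 105.71) + 366860 × (765 − 42)] × 10⁻⁶ = 1287.59 + 265.24 = 1552.83 kN·m.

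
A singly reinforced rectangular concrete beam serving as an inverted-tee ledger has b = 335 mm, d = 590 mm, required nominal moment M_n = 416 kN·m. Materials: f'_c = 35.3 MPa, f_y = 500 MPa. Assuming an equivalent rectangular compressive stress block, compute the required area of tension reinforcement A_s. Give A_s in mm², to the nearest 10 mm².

A_s ≈ 1510 mm²

With M_n = 0.85 f'_c a b (d − a/2), solve the quadratic for a:
a = d − √(d² − 2M_n/(0.85 f'_c b)) = 590 − √(590² − 2 × 416×10⁶/(0.85 × 35.3 × 335)) = 74.90 mm.
A_s = 0.85 f'_c a b / f_y = 0.85 × 35.3 × 74.90 × 335 / 500 = 1505.7 mm².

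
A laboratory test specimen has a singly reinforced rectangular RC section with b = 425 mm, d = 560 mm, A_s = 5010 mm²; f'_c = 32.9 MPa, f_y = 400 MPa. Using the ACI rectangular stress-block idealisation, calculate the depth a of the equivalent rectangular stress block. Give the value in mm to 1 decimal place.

T = A_s f_y = 5010 × 400 = 2004000 N = 2004 kN.
Setting C = 0.85 f'_c a b equal to T: a = 2004000/(0.85 × 32.9 × 425) = 168.6 mm.

a ≈ 168.6 mm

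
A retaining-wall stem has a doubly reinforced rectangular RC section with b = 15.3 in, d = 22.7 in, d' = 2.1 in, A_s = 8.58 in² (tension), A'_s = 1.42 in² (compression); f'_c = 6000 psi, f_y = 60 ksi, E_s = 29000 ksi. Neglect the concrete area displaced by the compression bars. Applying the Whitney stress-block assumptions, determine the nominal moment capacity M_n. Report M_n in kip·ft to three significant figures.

M_n ≈ 860 kip·ft

Assume both steels yield.
a = (A_s − A'_s) f_y/(0.85 f'_c b) = (8.58 − 1.42) × 60/(0.85 × 6 × 15.3) = 5.506 in.
c = a/β₁ = 5.506/0.75 = 7.341 in; ε'_s = 0.003(c − d')/c = 0.0021 ≥ ε_y = 0.0021, so the compression steel yields.
M_n = (A_s − A'_s) f_y (d − a/2) + A'_s f_y (d − d') = 429.6 × (22.7 − 2.753) + 85.2 × (22.7 − 2.1) = 8569.2 + 1755.1 = 10324.3 kip·in = 10324.3/12 = 860.36 kip·ft.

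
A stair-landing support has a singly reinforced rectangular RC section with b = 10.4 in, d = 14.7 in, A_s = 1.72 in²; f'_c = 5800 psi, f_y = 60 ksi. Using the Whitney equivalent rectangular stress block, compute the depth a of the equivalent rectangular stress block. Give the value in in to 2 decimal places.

T = A_s f_y = 1.72 × 60 = 103.2 kips.
a = T/(0.85 f'_c b) = 103.2/(0.85 × 5.8 × 10.4) = 2.01 in.

a ≈ 2.01 in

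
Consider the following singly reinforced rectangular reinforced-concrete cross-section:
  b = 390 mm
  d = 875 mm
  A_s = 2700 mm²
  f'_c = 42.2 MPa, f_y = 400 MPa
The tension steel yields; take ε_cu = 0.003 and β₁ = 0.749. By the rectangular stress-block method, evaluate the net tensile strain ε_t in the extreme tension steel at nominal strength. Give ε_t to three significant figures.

a = A_s f_y/(0.85 f'_c b) = 77.20 mm.
β₁ = 0.749, so c = a/β₁ = 77.20/0.749 = 103.07 mm.
From the linear strain diagram with ε_cu = 0.003: ε_t = 0.003 (d − c)/c = 0.003 × (875 − 103.07)/103.07 = 0.0225.
Since ε_t ≥ 0.005, the section is tension-controlled.

ε_t ≈ 0.0225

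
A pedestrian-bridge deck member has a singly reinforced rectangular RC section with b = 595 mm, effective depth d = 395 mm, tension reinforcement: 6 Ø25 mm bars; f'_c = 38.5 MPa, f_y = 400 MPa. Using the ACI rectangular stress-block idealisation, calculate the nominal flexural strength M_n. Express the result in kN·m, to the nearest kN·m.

M_n ≈ 430 kN·m

A_s = 6 × 491 = 2946 mm².
T = A_s f_y = 2946 × 400 = 1178400 N = 1178.4 kN.
From C = T: a = T/(0.85 f'_c b) = 1178400/(0.85 × 38.5 × 595) = 60.52 mm.
M_n = T(d − a/2) = 1178.4 kN × (395 − 30.26) mm = 429.81 kN·m.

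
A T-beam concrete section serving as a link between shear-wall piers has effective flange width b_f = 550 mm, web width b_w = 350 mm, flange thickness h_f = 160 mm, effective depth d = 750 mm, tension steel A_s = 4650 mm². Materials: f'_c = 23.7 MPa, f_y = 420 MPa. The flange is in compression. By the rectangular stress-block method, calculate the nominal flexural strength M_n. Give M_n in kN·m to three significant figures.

M_n ≈ 1290 kN·m

Tension: T = A_s f_y = 4650 × 420 = 1953000 N.
Try a within the flange: a = T/(0.85 f'_c b_f) = 1953000/(0.85 × 23.7 × 550) = 176.27 mm.
a = 176.27 > h_f = 160 mm: the block extends into the web. Split into flange-overhang and web parts.
C_f = 0.85 f'_c (b_f − b_w) h_f = 0.85 × 23.7 × (550 − 350) × 160 = 644640 N.
Remaining web compression depth: a_w = (T − C_f)/(0.85 f'_c b_w) = (1953000 − 644640)/(0.85 × 23.7 × 350) = 185.56 mm.
M_n = C_f(d − h_f/2) + (T − C_f)(d − a_w/2) = 644640 × (750 − 80) + 1308360 × (750 − 92.78) = 431.91 + 859.88 = 1291.79 × 10⁶ N·mm.
M_n = 1291.79 kN·m.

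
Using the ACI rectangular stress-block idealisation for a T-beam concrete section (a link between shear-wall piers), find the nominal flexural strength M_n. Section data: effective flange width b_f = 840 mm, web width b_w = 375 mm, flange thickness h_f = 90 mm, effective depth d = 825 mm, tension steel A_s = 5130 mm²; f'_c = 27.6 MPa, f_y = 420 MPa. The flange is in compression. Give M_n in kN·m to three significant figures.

M_n ≈ 1660 kN·m

Tension: T = A_s f_y = 5130 × 420 = 2154600 N.
Try a within the flange: a = T/(0.85 f'_c b_f) = 2154600/(0.85 × 27.6 × 840) = 109.34 mm.
a = 109.34 > h_f = 90 mm: the block extends into the web. Split into flange-overhang and web parts.
C_f = 0.85 f'_c (b_f − b_w) h_f = 0.85 × 27.6 × (840 − 375) × 90 = 981801 N.
Remaining web compression depth: a_w = (T − C_f)/(0.85 f'_c b_w) = (2154600 − 981801)/(0.85 × 27.6 × 375) = 133.31 mm.
M_n = C_f(d − h_f/2) + (T − C_f)(d − a_w/2) = 981801 × (825 − 45) + 1172799 × (825 − 66.655) = 765.80 + 889.39 = 1655.19 × 10⁶ N·mm.
M_n = 1655.19 kN·m.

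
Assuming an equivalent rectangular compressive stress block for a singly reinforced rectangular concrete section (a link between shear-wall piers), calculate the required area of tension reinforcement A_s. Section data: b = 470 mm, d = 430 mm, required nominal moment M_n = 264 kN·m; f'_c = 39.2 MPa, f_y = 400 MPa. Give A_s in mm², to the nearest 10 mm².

With M_n = 0.85 f'_c a b (d − a/2), solve the quadratic for a:
a = d − √(d² − 2M_n/(0.85 f'_c b)) = 430 − √(430² − 2 × 264×10⁶/(0.85 × 39.2 × 470)) = 41.18 mm.
A_s = 0.85 f'_c a b / f_y = 0.85 × 39.2 × 41.18 × 470 / 400 = 1612.2 mm².

A_s ≈ 1610 mm²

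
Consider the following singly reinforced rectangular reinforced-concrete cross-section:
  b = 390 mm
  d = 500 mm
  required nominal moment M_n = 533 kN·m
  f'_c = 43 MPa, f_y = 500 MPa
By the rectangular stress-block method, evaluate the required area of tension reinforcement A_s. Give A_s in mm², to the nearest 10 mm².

A_s ≈ 2320 mm²

With M_n = 0.85 f'_c a b (d − a/2), solve the quadratic for a:
a = d − √(d² − 2M_n/(0.85 f'_c b)) = 500 − √(500² − 2 × 533×10⁶/(0.85 × 43 × 390)) = 81.41 mm.
A_s = 0.85 f'_c a b / f_y = 0.85 × 43 × 81.41 × 390 / 500 = 2320.9 mm².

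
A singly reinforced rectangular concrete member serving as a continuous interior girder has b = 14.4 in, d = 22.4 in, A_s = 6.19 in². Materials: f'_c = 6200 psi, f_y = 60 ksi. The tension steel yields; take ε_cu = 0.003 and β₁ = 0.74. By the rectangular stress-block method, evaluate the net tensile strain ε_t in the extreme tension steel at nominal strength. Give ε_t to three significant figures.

ε_t ≈ 0.00716

a = A_s f_y/(0.85 f'_c b) = 4.894 in.
β₁ = 0.74, so c = a/β₁ = 4.894/0.74 = 6.614 in.
From the linear strain diagram with ε_cu = 0.003: ε_t = 0.003 (d − c)/c = 0.003 × (22.4 − 6.614)/6.614 = 0.00716.
Since ε_t ≥ 0.005, the section is tension-controlled.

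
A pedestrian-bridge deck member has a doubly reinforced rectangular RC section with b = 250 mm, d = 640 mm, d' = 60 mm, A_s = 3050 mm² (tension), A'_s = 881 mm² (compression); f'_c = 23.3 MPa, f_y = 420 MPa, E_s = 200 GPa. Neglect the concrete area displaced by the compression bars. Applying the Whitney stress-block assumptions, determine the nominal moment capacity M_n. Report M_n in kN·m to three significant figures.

Assume both tension and compression steel yield.
Net tension couple steel: A_s − A'_s = 2169 mm².
a = (A_s − A'_s) f_y / (0.85 f'_c b) = 910980/(0.85 × 23.3 × 250) = 183.99 mm.
c = a/β₁ = 183.99/0.85 = 216.46 mm; ε'_s = 0.003(c − d')/c = 0.0022 ≥ f_y/E_s = 0.0021, so compression steel does yield.
M_n = (A_s − A'_s) f_y (d − a/2) + A'_s f_y (d − d') = [910980 × (640 − 91.995) + 370020 × (640 − 60)] × 10⁻⁶ = 499.22 + 214.61 = 713.83 kN·m.

M_n ≈ 714 kN·m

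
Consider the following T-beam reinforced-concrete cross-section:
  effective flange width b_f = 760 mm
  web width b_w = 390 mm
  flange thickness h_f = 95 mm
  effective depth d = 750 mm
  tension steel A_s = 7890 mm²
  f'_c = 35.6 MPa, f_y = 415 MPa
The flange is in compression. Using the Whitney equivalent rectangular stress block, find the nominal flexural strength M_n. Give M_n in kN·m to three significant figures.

Tension: T = A_s f_y = 7890 × 415 = 3274350 N.
Try a within the flange: a = T/(0.85 f'_c b_f) = 3274350/(0.85 × 35.6 × 760) = 142.38 mm.
a = 142.38 > h_f = 95 mm: the block extends into the web. Split into flange-overhang and web parts.
C_f = 0.85 f'_c (b_f − b_w) h_f = 0.85 × 35.6 × (760 − 390) × 95 = 1063639 N.
Remaining web compression depth: a_w = (T − C_f)/(0.85 f'_c b_w) = (3274350 − 1063639)/(0.85 × 35.6 × 390) = 187.33 mm.
M_n = C_f(d − h_f/2) + (T − C_f)(d − a_w/2) = 1063639 × (750 − 47.5) + 2210711 × (750 − 93.665) = 747.21 + 1450.97 = 2198.18 × 10⁶ N·mm.
M_n = 2198.18 kN·m.

M_n ≈ 2200 kN·m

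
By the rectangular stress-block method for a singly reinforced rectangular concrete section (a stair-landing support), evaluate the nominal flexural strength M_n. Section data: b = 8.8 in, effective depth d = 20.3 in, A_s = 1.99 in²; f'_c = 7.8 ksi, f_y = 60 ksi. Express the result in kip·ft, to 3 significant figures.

T = A_s f_y = 1.99 × 60 = 119.4 kips.
a = T/(0.85 f'_c b) = 119.4/(0.85 × 7.8 × 8.8) = 2.046 in.
M_n = T(d − a/2) = 119.4 × (20.3 − 1.023) = 2301.7 kip·in = 2301.7/12 = 191.81 kip·ft.

M_n ≈ 192 kip·ft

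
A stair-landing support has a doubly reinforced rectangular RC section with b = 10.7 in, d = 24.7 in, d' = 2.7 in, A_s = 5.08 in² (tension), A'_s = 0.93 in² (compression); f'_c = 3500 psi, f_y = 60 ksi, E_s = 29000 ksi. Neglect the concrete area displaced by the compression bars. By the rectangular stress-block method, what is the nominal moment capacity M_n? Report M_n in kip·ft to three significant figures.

M_n ≈ 534 kip·ft

Assume both steels yield.
a = (A_s − A'_s) f_y/(0.85 f'_c b) = (5.08 − 0.93) × 60/(0.85 × 3.5 × 10.7) = 7.822 in.
c = a/β₁ = 7.822/0.85 = 9.202 in; ε'_s = 0.003(c − d')/c = 0.0021 ≥ ε_y = 0.0021, so the compression steel yields.
M_n = (A_s − A'_s) f_y (d − a/2) + A'_s f_y (d − d') = 249 × (24.7 − 3.911) + 55.8 × (24.7 − 2.7) = 5176.5 + 1227.6 = 6404.1 kip·in = 6404.1/12 = 533.68 kip·ft.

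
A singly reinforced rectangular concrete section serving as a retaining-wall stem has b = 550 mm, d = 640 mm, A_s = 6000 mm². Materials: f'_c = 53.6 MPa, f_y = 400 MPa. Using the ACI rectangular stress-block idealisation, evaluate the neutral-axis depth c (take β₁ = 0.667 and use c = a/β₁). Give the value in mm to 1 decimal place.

T = A_s f_y = 6000 × 400 = 2400000 N = 2400 kN.
Setting C = 0.85 f'_c a b equal to T: a = 2400000/(0.85 × 53.6 × 550) = 95.778 mm.
With β₁ = 0.667, c = a/β₁ = 95.778/0.667 = 143.6 mm.

c ≈ 143.6 mm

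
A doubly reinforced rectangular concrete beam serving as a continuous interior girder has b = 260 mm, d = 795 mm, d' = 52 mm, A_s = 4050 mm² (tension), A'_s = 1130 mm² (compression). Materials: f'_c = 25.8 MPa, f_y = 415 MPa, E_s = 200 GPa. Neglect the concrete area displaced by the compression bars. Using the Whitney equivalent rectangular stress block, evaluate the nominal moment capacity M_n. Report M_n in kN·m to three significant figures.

M_n ≈ 1180 kN·m

Assume both tension and compression steel yield.
Net tension couple steel: A_s − A'_s = 2920 mm².
a = (A_s − A'_s) f_y / (0.85 f'_c b) = 1211800/(0.85 × 25.8 × 260) = 212.53 mm.
c = a/β₁ = 212.53/0.85 = 250.04 mm; ε'_s = 0.003(c − d')/c = 0.0024 ≥ f_y/E_s = 0.0021, so compression steel does yield.
M_n = (A_s − A'_s) f_y (d − a/2) + A'_s f_y (d − d') = [1211800 × (795 − 106.265) + 468950 × (795 − 52)] × 10⁻⁶ = 834.61 + 348.43 = 1183.04 kN·m.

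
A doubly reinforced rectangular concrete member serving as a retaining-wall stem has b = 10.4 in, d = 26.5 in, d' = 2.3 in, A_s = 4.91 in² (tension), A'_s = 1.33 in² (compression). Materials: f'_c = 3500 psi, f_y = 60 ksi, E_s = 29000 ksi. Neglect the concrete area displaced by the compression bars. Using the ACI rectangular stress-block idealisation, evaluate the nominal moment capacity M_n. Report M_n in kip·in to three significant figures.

Assume both steels yield.
a = (A_s − A'_s) f_y/(0.85 f'_c b) = (4.91 − 1.33) × 60/(0.85 × 3.5 × 10.4) = 6.942 in.
c = a/β₁ = 6.942/0.85 = 8.167 in; ε'_s = 0.003(c − d')/c = 0.0022 ≥ ε_y = 0.0021, so the compression steel yields.
M_n = (A_s − A'_s) f_y (d − a/2) + A'_s f_y (d − d') = 214.8 × (26.5 − 3.471) + 79.8 × (26.5 − 2.3) = 4946.6 + 1931.2 = 6877.8 kip·in.

M_n ≈ 6880 kip·in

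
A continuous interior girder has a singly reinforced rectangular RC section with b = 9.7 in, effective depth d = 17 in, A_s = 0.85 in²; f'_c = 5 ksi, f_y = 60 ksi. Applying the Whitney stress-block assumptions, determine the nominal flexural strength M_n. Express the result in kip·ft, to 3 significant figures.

M_n ≈ 69.6 kip·ft

T = A_s f_y = 0.85 × 60 = 51 kips.
a = T/(0.85 f'_c b) = 51/(0.85 × 5 × 9.7) = 1.237 in.
M_n = T(d − a/2) = 51 × (17 − 0.6185) = 835.5 kip·in = 835.5/12 = 69.63 kip·ft.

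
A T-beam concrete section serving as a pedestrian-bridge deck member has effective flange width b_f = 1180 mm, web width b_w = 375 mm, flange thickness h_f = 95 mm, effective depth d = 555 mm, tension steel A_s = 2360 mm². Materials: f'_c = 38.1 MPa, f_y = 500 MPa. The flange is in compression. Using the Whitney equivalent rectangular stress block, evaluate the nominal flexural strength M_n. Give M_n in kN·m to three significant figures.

M_n ≈ 637 kN·m

Tension: T = A_s f_y = 2360 × 500 = 1180000 N.
Try a within the flange: a = T/(0.85 f'_c b_f) = 1180000/(0.85 × 38.1 × 1180) = 30.88 mm.
Since a = 30.88 ≤ h_f = 95 mm, the stress block lies entirely in the flange; analyse as a rectangular beam of width b_f.
M_n = T(d − a/2) = 1180000 × (555 − 15.44) = 636.68 × 10⁶ N·mm.
M_n = 636.68 kN·m.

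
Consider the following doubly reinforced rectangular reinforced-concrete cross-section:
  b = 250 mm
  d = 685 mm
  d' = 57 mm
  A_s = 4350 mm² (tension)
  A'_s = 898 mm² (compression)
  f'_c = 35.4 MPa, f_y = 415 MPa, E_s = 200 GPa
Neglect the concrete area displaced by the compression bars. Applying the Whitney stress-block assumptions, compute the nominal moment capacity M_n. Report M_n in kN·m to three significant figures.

M_n ≈ 1080 kN·m

Assume both tension and compression steel yield.
Net tension couple steel: A_s − A'_s = 3452 mm².
a = (A_s − A'_s) f_y / (0.85 f'_c b) = 1432580/(0.85 × 35.4 × 250) = 190.44 mm.
c = a/β₁ = 190.44/0.797 = 238.95 mm; ε'_s = 0.003(c − d')/c = 0.0023 ≥ f_y/E_s = 0.0021, so compression steel does yield.
M_n = (A_s − A'_s) f_y (d − a/2) + A'_s f_y (d − d') = [1432580 × (685 − 95.22) + 372670 × (685 − 57)] × 10⁻⁶ = 844.91 + 234.04 = 1078.95 kN·m.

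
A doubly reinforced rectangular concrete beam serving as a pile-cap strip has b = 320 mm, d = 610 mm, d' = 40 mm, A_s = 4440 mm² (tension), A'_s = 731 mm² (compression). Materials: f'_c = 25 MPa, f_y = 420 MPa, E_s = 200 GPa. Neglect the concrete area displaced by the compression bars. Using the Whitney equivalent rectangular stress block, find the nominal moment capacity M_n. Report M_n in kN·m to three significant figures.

M_n ≈ 947 kN·m

Assume both tension and compression steel yield.
Net tension couple steel: A_s − A'_s = 3709 mm².
a = (A_s − A'_s) f_y / (0.85 f'_c b) = 1557780/(0.85 × 25 × 320) = 229.09 mm.
c = a/β₁ = 229.09/0.85 = 269.52 mm; ε'_s = 0.003(c − d')/c = 0.0026 ≥ f_y/E_s = 0.0021, so compression steel does yield.
M_n = (A_s − A'_s) f_y (d − a/2) + A'_s f_y (d − d') = [1557780 × (610 − 114.545) + 307020 × (610 − 40)] × 10⁻⁶ = 771.81 + 175.00 = 946.81 kN·m.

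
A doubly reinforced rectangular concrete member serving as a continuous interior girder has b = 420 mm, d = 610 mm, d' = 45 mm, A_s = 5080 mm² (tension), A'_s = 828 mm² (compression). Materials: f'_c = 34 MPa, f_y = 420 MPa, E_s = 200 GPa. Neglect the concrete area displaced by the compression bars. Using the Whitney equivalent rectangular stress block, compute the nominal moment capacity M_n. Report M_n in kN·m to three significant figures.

Assume both tension and compression steel yield.
Net tension couple steel: A_s − A'_s = 4252 mm².
a = (A_s − A'_s) f_y / (0.85 f'_c b) = 1785840/(0.85 × 34 × 420) = 147.13 mm.
c = a/β₁ = 147.13/0.807 = 182.32 mm; ε'_s = 0.003(c − d')/c = 0.0023 ≥ f_y/E_s = 0.0021, so compression steel does yield.
M_n = (A_s − A'_s) f_y (d − a/2) + A'_s f_y (d − d') = [1785840 × (610 − 73.565) + 347760 × (610 − 45)] × 10⁻⁶ = 957.99 + 196.48 = 1154.47 kN·m.

M_n ≈ 1150 kN·m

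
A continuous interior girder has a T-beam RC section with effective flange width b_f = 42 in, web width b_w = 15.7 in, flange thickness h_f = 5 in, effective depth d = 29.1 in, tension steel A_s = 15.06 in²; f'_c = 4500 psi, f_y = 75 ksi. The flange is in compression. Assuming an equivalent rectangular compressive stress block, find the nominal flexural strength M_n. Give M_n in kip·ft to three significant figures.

M_n ≈ 2360 kip·ft

Tension: T = A_s f_y = 15.06 × 75 = 1129.5 kips.
Try a within the flange: a = T/(0.85 f'_c b_f) = 1129.5/(0.85 × 4.5 × 42) = 7.031 in.
a = 7.031 > h_f = 5 in: the block extends into the web. Split into flange-overhang and web parts.
C_f = 0.85 f'_c (b_f − b_w) h_f = 0.85 × 4.5 × (42 − 15.7) × 5 = 503.0 kips.
Remaining web compression depth: a_w = (T − C_f)/(0.85 f'_c b_w) = (1129.5 − 503.0)/(0.85 × 4.5 × 15.7) = 10.433 in.
M_n = C_f(d − h_f/2) + (T − C_f)(d − a_w/2) = 503.0 × (29.1 − 2.5) + 626.5 × (29.1 − 5.2165) = 13379.8 + 14963.0 = 28342.8 kip·in.
M_n = 28342.8/12 = 2361.90 kip·ft.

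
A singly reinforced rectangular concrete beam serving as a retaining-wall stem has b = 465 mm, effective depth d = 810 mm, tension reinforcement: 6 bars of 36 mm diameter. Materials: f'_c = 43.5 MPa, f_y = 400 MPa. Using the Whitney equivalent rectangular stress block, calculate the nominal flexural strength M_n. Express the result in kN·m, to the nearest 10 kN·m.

M_n ≈ 1810 kN·m

A_s = 6 × 1018 = 6108 mm².
T = A_s f_y = 6108 × 400 = 2443200 N = 2443.2 kN.
From C = T: a = T/(0.85 f'_c b) = 2443200/(0.85 × 43.5 × 465) = 142.10 mm.
M_n = T(d − a/2) = 2443.2 kN × (810 − 71.05) mm = 1805.40 kN·m.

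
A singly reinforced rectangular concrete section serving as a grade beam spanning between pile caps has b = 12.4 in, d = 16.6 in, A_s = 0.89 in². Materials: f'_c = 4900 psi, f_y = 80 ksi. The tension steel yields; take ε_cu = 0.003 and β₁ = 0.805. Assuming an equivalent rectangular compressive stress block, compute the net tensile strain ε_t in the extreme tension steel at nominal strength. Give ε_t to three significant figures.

a = A_s f_y/(0.85 f'_c b) = 1.379 in.
β₁ = 0.805, so c = a/β₁ = 1.379/0.805 = 1.713 in.
From the linear strain diagram with ε_cu = 0.003: ε_t = 0.003 (d − c)/c = 0.003 × (16.6 − 1.713)/1.713 = 0.0261.
Since ε_t ≥ 0.005, the section is tension-controlled.

ε_t ≈ 0.0261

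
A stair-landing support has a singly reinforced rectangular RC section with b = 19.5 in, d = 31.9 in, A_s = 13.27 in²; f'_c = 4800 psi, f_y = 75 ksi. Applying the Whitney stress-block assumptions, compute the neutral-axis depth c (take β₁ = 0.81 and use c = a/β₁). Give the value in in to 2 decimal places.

c ≈ 15.44 in

T = A_s f_y = 13.27 × 75 = 995.25 kips.
a = T/(0.85 f'_c b) = 995.25/(0.85 × 4.8 × 19.5) = 12.5094 in.
With β₁ = 0.81, c = a/β₁ = 12.5094/0.81 = 15.44 in.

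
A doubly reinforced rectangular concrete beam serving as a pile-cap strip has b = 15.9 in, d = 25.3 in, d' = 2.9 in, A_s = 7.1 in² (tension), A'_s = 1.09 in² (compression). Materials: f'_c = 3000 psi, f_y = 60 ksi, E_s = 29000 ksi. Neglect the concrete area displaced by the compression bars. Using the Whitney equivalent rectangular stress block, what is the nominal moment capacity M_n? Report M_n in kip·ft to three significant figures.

Assume both steels yield.
a = (A_s − A'_s) f_y/(0.85 f'_c b) = (7.1 − 1.09) × 60/(0.85 × 3 × 15.9) = 8.894 in.
c = a/β₁ = 8.894/0.85 = 10.464 in; ε'_s = 0.003(c − d')/c = 0.0022 ≥ ε_y = 0.0021, so the compression steel yields.
M_n = (A_s − A'_s) f_y (d − a/2) + A'_s f_y (d − d') = 360.6 × (25.3 − 4.447) + 65.4 × (25.3 − 2.9) = 7519.6 + 1465.0 = 8984.6 kip·in = 8984.6/12 = 748.72 kip·ft.

M_n ≈ 749 kip·ft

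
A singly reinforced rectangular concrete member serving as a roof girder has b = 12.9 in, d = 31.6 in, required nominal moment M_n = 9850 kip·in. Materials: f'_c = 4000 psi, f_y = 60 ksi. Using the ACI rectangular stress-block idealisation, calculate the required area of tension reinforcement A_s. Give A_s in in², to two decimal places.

A_s ≈ 5.97 in²

From M_n = 0.85 f'_c a b (d − a/2):
a = d − √(d² − 2M_n/(0.85 f'_c b)) = 31.6 − √(31.6² − 2 × 9850/(0.85 × 4 × 12.9)) = 8.161 in.
A_s = 0.85 f'_c a b / f_y = 0.85 × 4 × 8.161 × 12.9 / 60 = 5.966 in².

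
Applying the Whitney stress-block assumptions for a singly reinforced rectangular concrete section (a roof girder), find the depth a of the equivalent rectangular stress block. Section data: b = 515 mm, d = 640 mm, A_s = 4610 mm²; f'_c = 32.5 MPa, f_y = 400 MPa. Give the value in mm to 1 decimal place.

a ≈ 129.6 mm

T = A_s f_y = 4610 × 400 = 1844000 N = 1844 kN.
Setting C = 0.85 f'_c a b equal to T: a = 1844000/(0.85 × 32.5 × 515) = 129.6 mm.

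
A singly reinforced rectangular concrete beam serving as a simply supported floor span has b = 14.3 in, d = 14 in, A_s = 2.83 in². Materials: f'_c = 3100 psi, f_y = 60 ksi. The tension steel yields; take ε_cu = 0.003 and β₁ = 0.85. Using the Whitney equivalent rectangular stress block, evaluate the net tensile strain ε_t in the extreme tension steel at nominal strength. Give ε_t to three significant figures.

a = A_s f_y/(0.85 f'_c b) = 4.506 in.
β₁ = 0.85, so c = a/β₁ = 4.506/0.85 = 5.301 in.
From the linear strain diagram with ε_cu = 0.003: ε_t = 0.003 (d − c)/c = 0.003 × (14 − 5.301)/5.301 = 0.00492.
ε_t is between 0.004 and 0.005 — transition zone.

ε_t ≈ 0.00492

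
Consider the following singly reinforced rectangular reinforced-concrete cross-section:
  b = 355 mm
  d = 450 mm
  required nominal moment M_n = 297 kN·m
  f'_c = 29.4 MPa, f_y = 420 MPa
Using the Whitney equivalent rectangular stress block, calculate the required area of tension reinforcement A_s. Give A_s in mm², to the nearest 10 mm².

A_s ≈ 1730 mm²

With M_n = 0.85 f'_c a b (d − a/2), solve the quadratic for a:
a = d − √(d² − 2M_n/(0.85 f'_c b)) = 450 − √(450² − 2 × 297×10⁶/(0.85 × 29.4 × 355)) = 81.84 mm.
A_s = 0.85 f'_c a b / f_y = 0.85 × 29.4 × 81.84 × 355 / 420 = 1728.7 mm².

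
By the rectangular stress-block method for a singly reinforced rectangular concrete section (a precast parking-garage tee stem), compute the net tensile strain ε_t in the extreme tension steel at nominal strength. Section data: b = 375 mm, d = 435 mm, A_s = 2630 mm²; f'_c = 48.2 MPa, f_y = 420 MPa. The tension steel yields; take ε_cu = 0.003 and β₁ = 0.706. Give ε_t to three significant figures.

a = A_s f_y/(0.85 f'_c b) = 71.90 mm.
β₁ = 0.706, so c = a/β₁ = 71.90/0.706 = 101.84 mm.
From the linear strain diagram with ε_cu = 0.003: ε_t = 0.003 (d − c)/c = 0.003 × (435 − 101.84)/101.84 = 0.00981.
Since ε_t ≥ 0.005, the section is tension-controlled.

ε_t ≈ 0.00981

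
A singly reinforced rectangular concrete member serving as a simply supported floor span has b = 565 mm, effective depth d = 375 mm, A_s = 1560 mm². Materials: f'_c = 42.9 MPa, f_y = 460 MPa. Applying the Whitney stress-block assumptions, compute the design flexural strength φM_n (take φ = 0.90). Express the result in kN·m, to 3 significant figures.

φM_n ≈ 231 kN·m

T = A_s f_y = 1560 × 460 = 717600 N = 717.6 kN.
From C = T: a = T/(0.85 f'_c b) = 717600/(0.85 × 42.9 × 565) = 34.83 mm.
M_n = T(d − a/2) = 717.6 kN × (375 − 17.415) mm = 256.60 kN·m.
φM_n = 0.90 × 256.60 = 230.94 kN·m.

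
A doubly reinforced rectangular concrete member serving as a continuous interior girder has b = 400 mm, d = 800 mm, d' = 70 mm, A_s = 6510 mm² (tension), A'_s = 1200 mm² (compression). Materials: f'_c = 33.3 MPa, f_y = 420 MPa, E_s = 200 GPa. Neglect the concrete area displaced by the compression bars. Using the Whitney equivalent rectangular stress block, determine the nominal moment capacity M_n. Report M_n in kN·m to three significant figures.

M_n ≈ 1930 kN·m

Assume both tension and compression steel yield.
Net tension couple steel: A_s − A'_s = 5310 mm².
a = (A_s − A'_s) f_y / (0.85 f'_c b) = 2230200/(0.85 × 33.3 × 400) = 196.98 mm.
c = a/β₁ = 196.98/0.812 = 242.59 mm; ε'_s = 0.003(c − d')/c = 0.0021 ≥ f_y/E_s = 0.0021, so compression steel does yield.
M_n = (A_s − A'_s) f_y (d − a/2) + A'_s f_y (d − d') = [2230200 × (800 − 98.49) + 504000 × (800 − 70)] × 10⁻⁶ = 1564.51 + 367.92 = 1932.43 kN·m.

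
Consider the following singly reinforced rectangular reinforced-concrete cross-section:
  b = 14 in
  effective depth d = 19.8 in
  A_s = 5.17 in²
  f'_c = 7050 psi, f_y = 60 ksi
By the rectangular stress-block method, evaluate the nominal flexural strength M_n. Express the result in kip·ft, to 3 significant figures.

T = A_s f_y = 5.17 × 60 = 310.2 kips.
a = T/(0.85 f'_c b) = 310.2/(0.85 × 7.05 × 14) = 3.697 in.
M_n = T(d − a/2) = 310.2 × (19.8 − 1.8485) = 5568.6 kip·in = 5568.6/12 = 464.05 kip·ft.

M_n ≈ 464 kip·ft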